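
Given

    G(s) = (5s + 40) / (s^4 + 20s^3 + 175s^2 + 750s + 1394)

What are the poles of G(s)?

s = -5 + 3j, -5 - 3j, -5 + 4j, -5 - 4j

The poles are the roots of the denominator s^4 + 20s^3 + 175s^2 + 750s + 1394 = 0.
No real roots exist; factor into two real quadratics: (s^2 + 10s + 34)(s^2 + 10s + 41) = 0.
Each quadratic gives a conjugate pair via the quadratic formula.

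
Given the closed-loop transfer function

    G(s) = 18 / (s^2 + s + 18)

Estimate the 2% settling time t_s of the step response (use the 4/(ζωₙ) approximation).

Comparing s^2 + s + 18 to s^2 + 2ζωₙs + ωₙ²: ωₙ = √18 ≈ 4.243 rad/s and ζ = 1/(2·√18) ≈ 0.1179.
ζωₙ = 1/2 = 0.5, so t_s ≈ 4/(ζωₙ) = 4/0.5 = 8 s.

t_s ≈ 8 s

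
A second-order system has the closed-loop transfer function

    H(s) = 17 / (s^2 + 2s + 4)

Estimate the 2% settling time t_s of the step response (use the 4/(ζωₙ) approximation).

t_s ≈ 4 s

Comparing s^2 + 2s + 4 to s^2 + 2ζωₙs + ωₙ²: ωₙ = 2 rad/s and ζ = 2/(2·2) = 0.5.
ζωₙ = 2/2 = 1, so t_s ≈ 4/(ζωₙ) = 4/1 = 4 s.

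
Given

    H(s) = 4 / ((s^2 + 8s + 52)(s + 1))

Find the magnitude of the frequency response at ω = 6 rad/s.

Substitute s = j6: numerator = 4, denominator = -272 + j144.
|H(j6)| = |4| / |-272 + j144| = 4 / 307.77 ≈ 0.01300.

|H(j6)| ≈ 0.01300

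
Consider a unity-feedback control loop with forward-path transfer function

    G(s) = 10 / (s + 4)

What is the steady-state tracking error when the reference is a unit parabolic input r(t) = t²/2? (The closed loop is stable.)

G(s) has no poles at the origin.
This is a Type 0 system; Ka = lim_{s→0} s^2·G(s) = 0, so the steady-state error for a parabola input is infinite.

e_ss = ∞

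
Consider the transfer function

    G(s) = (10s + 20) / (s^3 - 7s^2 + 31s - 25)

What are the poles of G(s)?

The poles are the roots of the denominator s^3 - 7s^2 + 31s - 25 = 0.
Trying s = 1: the polynomial evaluates to 0, so (s - 1) is a factor.
Dividing out leaves s^2 - 6s + 25 = 0.
The quadratic formula then gives s = 3 ± 4j.

s = 3 + 4j, 3 - 4j, 1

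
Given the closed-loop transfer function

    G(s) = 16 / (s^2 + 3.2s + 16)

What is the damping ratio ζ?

Compare the denominator to the standard form s^2 + 2ζωₙs + ωₙ².
ωₙ² = 16, so ωₙ = 4 rad/s.
2ζωₙ = 3.2, so ζ = 3.2/(2·4) = 0.4.
With ζ = 0.4 the response is underdamped.

ζ = 0.4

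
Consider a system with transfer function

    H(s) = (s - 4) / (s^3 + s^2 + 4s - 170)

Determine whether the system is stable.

The denominator s^3 + s^2 + 4s - 170 factors as (s^2 + 6s + 34)(s - 5), giving poles at s = -3 ± 5j, 5.
Since the pole(s) at s = 5 lie in the right half-plane, the system is unstable.

unstable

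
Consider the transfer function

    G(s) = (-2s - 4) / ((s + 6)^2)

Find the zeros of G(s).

s = -2

Set the numerator to zero: -2s - 4 = 0, i.e. -2·(s + 2) = 0.
So s = -2.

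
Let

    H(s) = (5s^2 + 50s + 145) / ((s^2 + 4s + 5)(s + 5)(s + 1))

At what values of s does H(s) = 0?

Set the numerator to zero: 5s^2 + 50s + 145 = 0, i.e. 5·(s^2 + 10s + 29) = 0.
Factoring: (s^2 + 10s + 29) = 0.

s = -5 ± 2j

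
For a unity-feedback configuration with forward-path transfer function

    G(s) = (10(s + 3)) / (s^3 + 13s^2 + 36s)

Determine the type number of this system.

The denominator has 1 factor of s at the origin (free integrator), so this is a Type 1 system.

Type 1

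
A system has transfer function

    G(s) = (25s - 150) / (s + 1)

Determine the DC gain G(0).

Set s = 0: G(0) = (-150) / (1) = -150.

G(0) = -150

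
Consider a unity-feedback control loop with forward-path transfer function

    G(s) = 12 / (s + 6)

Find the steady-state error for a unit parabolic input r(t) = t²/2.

G(s) has no poles at the origin.
This is a Type 0 system; Ka = lim_{s→0} s^2·G(s) = 0, so the steady-state error for a parabola input is infinite.

e_ss = ∞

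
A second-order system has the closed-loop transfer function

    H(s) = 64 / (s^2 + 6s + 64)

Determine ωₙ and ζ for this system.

Compare the denominator to the standard form s^2 + 2ζωₙs + ωₙ².
ωₙ² = 64, so ωₙ = 8 rad/s.
2ζωₙ = 6, so ζ = 6/(2·8) = 0.375.

ωₙ = 8 rad/s, ζ = 0.375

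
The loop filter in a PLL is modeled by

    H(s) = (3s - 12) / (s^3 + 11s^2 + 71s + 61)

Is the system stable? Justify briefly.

stable

The denominator s^3 + 11s^2 + 71s + 61 factors as (s + 1)(s^2 + 10s + 61), giving poles at s = -1, -5 ± 6j.
Since all poles lie strictly in the left half-plane, the system is stable.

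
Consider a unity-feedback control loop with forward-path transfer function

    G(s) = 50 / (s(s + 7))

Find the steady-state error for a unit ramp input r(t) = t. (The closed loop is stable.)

e_ss = 0.1400

G(s) has one pole at the origin.
This is a Type 1 system. Kv = lim_{s→0} s·G(s) = 50/7.
e_ss = 1/Kv = 1/(50/7) = 7/50 ≈ 0.1400.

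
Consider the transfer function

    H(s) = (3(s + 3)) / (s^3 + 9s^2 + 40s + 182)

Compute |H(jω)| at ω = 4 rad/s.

|H(j4)| ≈ 0.1453

Substitute s = j4: numerator = 9 + j12, denominator = 38 + j96.
|H(j4)| = |9 + j12| / |38 + j96| = 15 / 103.25 ≈ 0.1453.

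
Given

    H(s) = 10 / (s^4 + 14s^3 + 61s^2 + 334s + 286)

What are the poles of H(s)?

The poles are the roots of the denominator s^4 + 14s^3 + 61s^2 + 334s + 286 = 0.
Trying s = -11: the polynomial evaluates to 0, so (s + 11) is a factor.
Dividing out leaves s^3 + 3s^2 + 28s + 26 = 0.
This factors further as (s^2 + 2s + 26)(s + 1) = 0.

s = -11, -1 ± 5j, -1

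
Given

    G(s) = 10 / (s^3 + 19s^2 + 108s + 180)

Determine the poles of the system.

s = -10, -6, -3

The poles are the roots of the denominator s^3 + 19s^2 + 108s + 180 = 0.
Trying s = -10: the polynomial evaluates to 0, so (s + 10) is a factor.
Dividing out leaves s^2 + 9s + 18 = 0.
Factoring the quadratic: (s + 6)(s + 3) = 0.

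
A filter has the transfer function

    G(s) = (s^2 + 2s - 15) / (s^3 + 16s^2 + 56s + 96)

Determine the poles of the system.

The poles are the roots of the denominator s^3 + 16s^2 + 56s + 96 = 0.
Trying s = -12: the polynomial evaluates to 0, so (s + 12) is a factor.
Dividing out leaves s^2 + 4s + 8 = 0.
The quadratic formula then gives s = -2 ± 2j.

s = -2 + 2j, -2 - 2j, -12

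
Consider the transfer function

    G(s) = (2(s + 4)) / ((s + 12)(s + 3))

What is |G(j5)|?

Substitute s = j5: numerator = 8 + j10, denominator = 11 + j75.
|G(j5)| = |8 + j10| / |11 + j75| = 12.806 / 75.802 ≈ 0.1689.

|G(j5)| ≈ 0.1689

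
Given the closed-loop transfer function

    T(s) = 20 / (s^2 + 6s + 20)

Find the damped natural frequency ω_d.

ω_d ≈ 3.317 rad/s

Comparing s^2 + 6s + 20 to s^2 + 2ζωₙs + ωₙ²: ωₙ = √20 ≈ 4.472 rad/s and ζ = 6/(2·√20) ≈ 0.6708.
ζωₙ = 6/2 = 3, so ω_d = ωₙ√(1−ζ²) = √(ωₙ² − (ζωₙ)²) = √(20 − 3²) = √11 ≈ 3.317 rad/s.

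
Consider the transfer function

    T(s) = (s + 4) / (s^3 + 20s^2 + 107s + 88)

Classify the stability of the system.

stable

The denominator s^3 + 20s^2 + 107s + 88 factors as (s + 1)(s + 8)(s + 11), giving poles at s = -1, -8, -11.
Since all poles lie strictly in the left half-plane, the system is stable.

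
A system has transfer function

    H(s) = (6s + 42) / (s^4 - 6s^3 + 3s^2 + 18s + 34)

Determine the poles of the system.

s = 4 ± j, -1 ± j

The poles are the roots of the denominator s^4 - 6s^3 + 3s^2 + 18s + 34 = 0.
No real roots exist; factor into two real quadratics: (s^2 - 8s + 17)(s^2 + 2s + 2) = 0.
Each quadratic gives a conjugate pair via the quadratic formula.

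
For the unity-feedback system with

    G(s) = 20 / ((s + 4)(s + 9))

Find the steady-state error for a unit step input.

e_ss = 0.6429

G(s) has no poles at the origin.
This is a Type 0 system. Kp = lim_{s→0} G(s) = 20/36 = 5/9.
e_ss = 1/(1 + Kp) = 1/(1 + 5/9) = 9/14 ≈ 0.6429.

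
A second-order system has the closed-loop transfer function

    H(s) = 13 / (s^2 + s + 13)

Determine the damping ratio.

ζ ≈ 0.1387

Compare the denominator to the standard form s^2 + 2ζωₙs + ωₙ².
ωₙ² = 13, so ωₙ = √13 ≈ 3.606 rad/s.
2ζωₙ = 1, so ζ = 1/(2·√13) ≈ 0.1387.
With ζ = 0.1387 the response is underdamped.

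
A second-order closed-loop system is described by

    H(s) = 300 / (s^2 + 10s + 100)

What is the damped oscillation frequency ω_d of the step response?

ω_d ≈ 8.660 rad/s

Comparing s^2 + 10s + 100 to s^2 + 2ζωₙs + ωₙ²: ωₙ = 10 rad/s and ζ = 10/(2·10) = 0.5.
ζωₙ = 10/2 = 5, so ω_d = ωₙ√(1−ζ²) = √(ωₙ² − (ζωₙ)²) = √(100 − 5²) = √75 ≈ 8.660 rad/s.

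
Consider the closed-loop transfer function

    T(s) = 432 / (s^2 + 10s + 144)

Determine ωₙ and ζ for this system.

Compare the denominator to the standard form s^2 + 2ζωₙs + ωₙ².
ωₙ² = 144, so ωₙ = 12 rad/s.
2ζωₙ = 10, so ζ = 10/(2·12) ≈ 0.4167.

ωₙ = 12 rad/s, ζ ≈ 0.4167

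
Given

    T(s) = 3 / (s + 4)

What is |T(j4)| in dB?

Substitute s = j4: numerator = 3, denominator = 4 + j4.
|T(j4)| = |3| / |4 + j4| = 3 / 5.6569 ≈ 0.5303.
In decibels: 20·log₁₀(0.5303) ≈ -5.51 dB.

|T(j4)|_dB ≈ -5.51 dB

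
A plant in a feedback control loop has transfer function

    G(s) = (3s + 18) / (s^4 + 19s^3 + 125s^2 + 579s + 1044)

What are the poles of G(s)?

s = -12, -3, -2 + 5j, -2 - 5j

The poles are the roots of the denominator s^4 + 19s^3 + 125s^2 + 579s + 1044 = 0.
Trying s = -12: the polynomial evaluates to 0, so (s + 12) is a factor.
Dividing out leaves s^3 + 7s^2 + 41s + 87 = 0.
This factors further as (s + 3)(s^2 + 4s + 29) = 0.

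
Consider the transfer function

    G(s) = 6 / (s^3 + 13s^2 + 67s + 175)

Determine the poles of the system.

s = -3 + 4j, -3 - 4j, -7

The poles are the roots of the denominator s^3 + 13s^2 + 67s + 175 = 0.
Trying s = -7: the polynomial evaluates to 0, so (s + 7) is a factor.
Dividing out leaves s^2 + 6s + 25 = 0.
The quadratic formula then gives s = -3 ± 4j.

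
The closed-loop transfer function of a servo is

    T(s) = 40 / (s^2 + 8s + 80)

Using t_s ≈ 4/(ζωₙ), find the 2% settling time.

t_s ≈ 1 s

Comparing s^2 + 8s + 80 to s^2 + 2ζωₙs + ωₙ²: ωₙ = √80 ≈ 8.944 rad/s and ζ = 8/(2·√80) ≈ 0.4472.
ζωₙ = 8/2 = 4, so t_s ≈ 4/(ζωₙ) = 4/4 = 1 s.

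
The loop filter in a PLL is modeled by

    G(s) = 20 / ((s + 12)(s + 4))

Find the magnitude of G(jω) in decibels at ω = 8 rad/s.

|G(j8)|_dB ≈ -16.2 dB

Substitute s = j8: numerator = 20, denominator = -16 + j128.
|G(j8)| = |20| / |-16 + j128| = 20 / 129.00 ≈ 0.1550.
In decibels: 20·log₁₀(0.1550) ≈ -16.2 dB.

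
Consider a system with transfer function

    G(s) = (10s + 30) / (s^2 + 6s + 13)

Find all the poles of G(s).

The poles are the roots of the denominator s^2 + 6s + 13 = 0.
Using the quadratic formula: s = (-6 ± √(-16))/2 = -3 ± 2j.

s = -3 ± 2j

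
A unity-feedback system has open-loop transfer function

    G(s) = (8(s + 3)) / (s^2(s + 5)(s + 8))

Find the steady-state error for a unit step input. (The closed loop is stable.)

G(s) has 2 poles at the origin.
This is a Type 2 system; for a step input the steady-state error is zero.

e_ss = 0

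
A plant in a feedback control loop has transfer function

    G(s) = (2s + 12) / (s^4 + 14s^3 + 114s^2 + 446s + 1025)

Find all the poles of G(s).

s = -4 ± 5j, -3 ± 4j

The poles are the roots of the denominator s^4 + 14s^3 + 114s^2 + 446s + 1025 = 0.
No real roots exist; factor into two real quadratics: (s^2 + 8s + 41)(s^2 + 6s + 25) = 0.
Each quadratic gives a conjugate pair via the quadratic formula.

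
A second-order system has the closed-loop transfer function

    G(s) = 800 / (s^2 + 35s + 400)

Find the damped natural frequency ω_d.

Comparing s^2 + 35s + 400 to s^2 + 2ζωₙs + ωₙ²: ωₙ = 20 rad/s and ζ = 35/(2·20) = 0.875.
ζωₙ = 35/2 = 17.5, so ω_d = ωₙ√(1−ζ²) = √(ωₙ² − (ζωₙ)²) = √(400 − 17.5²) = √93.75 ≈ 9.682 rad/s.

ω_d ≈ 9.682 rad/s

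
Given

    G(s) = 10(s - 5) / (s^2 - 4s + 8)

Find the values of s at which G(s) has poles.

The poles are the roots of the denominator s^2 - 4s + 8 = 0.
Using the quadratic formula: s = (4 ± √(-16))/2 = 2 ± 2j.

s = 2 + 2j, 2 - 2j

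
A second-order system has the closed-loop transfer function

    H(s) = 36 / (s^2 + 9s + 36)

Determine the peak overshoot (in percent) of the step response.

%OS ≈ 2.84%

Comparing s^2 + 9s + 36 to s^2 + 2ζωₙs + ωₙ²: ωₙ = 6 rad/s and ζ = 9/(2·6) = 0.75.
%OS = 100·exp(−πζ/√(1−ζ²)) = 100·exp(−π·0.75/√(1−0.75²)) ≈ 2.84%.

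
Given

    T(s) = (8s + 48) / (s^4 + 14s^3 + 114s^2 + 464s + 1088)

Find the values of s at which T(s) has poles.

s = -3 + 5j, -3 - 5j, -4 + 4j, -4 - 4j

The poles are the roots of the denominator s^4 + 14s^3 + 114s^2 + 464s + 1088 = 0.
No real roots exist; factor into two real quadratics: (s^2 + 6s + 34)(s^2 + 8s + 32) = 0.
Each quadratic gives a conjugate pair via the quadratic formula.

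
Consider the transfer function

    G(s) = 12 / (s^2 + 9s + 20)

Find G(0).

G(0) = 3/5 ≈ 0.6000

Set s = 0: G(0) = (12) / (20) = 3/5.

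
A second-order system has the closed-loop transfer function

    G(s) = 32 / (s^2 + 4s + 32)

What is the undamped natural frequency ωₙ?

Compare the denominator to the standard form s^2 + 2ζωₙs + ωₙ².
ωₙ² = 32, so ωₙ = √32 ≈ 5.657 rad/s.

ωₙ ≈ 5.657 rad/s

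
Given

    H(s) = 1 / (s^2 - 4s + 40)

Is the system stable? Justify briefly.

The poles can be read from the denominator factors: s = 2 ± 6j.
Since the pole(s) at s = 2 ± 6j lie in the right half-plane, the system is unstable.

unstable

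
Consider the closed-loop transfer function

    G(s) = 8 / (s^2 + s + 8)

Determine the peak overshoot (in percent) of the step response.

%OS ≈ 56.9%

Comparing s^2 + s + 8 to s^2 + 2ζωₙs + ωₙ²: ωₙ = √8 ≈ 2.828 rad/s and ζ = 1/(2·√8) ≈ 0.1768.
%OS = 100·exp(−πζ/√(1−ζ²)) = 100·exp(−π·0.1768/√(1−0.1768²)) ≈ 56.9%.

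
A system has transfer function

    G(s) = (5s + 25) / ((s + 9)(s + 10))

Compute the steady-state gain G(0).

G(0) = 5/18 ≈ 0.2778

Set s = 0: G(0) = (25) / (90) = 5/18.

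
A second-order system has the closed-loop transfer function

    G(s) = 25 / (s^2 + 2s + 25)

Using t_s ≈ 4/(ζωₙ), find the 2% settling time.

Comparing s^2 + 2s + 25 to s^2 + 2ζωₙs + ωₙ²: ωₙ = 5 rad/s and ζ = 2/(2·5) = 0.2.
ζωₙ = 2/2 = 1, so t_s ≈ 4/(ζωₙ) = 4/1 = 4 s.

t_s ≈ 4 s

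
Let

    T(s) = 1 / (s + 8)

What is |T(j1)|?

|T(j1)| ≈ 0.1240

Substitute s = j1: numerator = 1, denominator = 8 + j1.
|T(j1)| = |1| / |8 + j1| = 1 / 8.0623 ≈ 0.1240.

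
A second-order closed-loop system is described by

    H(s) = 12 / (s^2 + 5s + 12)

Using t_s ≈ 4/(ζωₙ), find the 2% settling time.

t_s ≈ 1.600 s

Comparing s^2 + 5s + 12 to s^2 + 2ζωₙs + ωₙ²: ωₙ = √12 ≈ 3.464 rad/s and ζ = 5/(2·√12) ≈ 0.7217.
ζωₙ = 5/2 = 2.5, so t_s ≈ 4/(ζωₙ) = 4/2.5 = 1.600 s.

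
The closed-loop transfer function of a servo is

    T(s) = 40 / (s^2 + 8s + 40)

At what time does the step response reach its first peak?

Comparing s^2 + 8s + 40 to s^2 + 2ζωₙs + ωₙ²: ωₙ = √40 ≈ 6.325 rad/s and ζ = 8/(2·√40) ≈ 0.6325.
ζωₙ = 8/2 = 4, so ω_d = ωₙ√(1−ζ²) = √(ωₙ² − (ζωₙ)²) = √(40 − 4²) = √24 ≈ 4.899 rad/s.
t_p = π/ω_d = π/4.899 ≈ 0.6413 s.

t_p ≈ 0.6413 s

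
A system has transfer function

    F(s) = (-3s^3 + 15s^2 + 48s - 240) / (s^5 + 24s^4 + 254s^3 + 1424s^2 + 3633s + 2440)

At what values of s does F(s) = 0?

Set the numerator to zero: -3s^3 + 15s^2 + 48s - 240 = 0, i.e. -3·(s^3 - 5s^2 - 16s + 80) = 0.
Factoring: (s - 4)(s - 5)(s + 4) = 0.

s = 4, 5, -4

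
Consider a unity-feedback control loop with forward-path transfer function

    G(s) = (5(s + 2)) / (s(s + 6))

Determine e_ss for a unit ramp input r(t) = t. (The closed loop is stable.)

e_ss = 0.6000

G(s) has one pole at the origin.
This is a Type 1 system. Kv = lim_{s→0} s·G(s) = 10/6 = 5/3.
e_ss = 1/Kv = 1/(5/3) = 3/5 ≈ 0.6000.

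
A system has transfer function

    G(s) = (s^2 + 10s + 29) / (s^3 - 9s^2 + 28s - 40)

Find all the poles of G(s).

The poles are the roots of the denominator s^3 - 9s^2 + 28s - 40 = 0.
Trying s = 5: the polynomial evaluates to 0, so (s - 5) is a factor.
Dividing out leaves s^2 - 4s + 8 = 0.
The quadratic formula then gives s = 2 ± 2j.

s = 2 ± 2j, 5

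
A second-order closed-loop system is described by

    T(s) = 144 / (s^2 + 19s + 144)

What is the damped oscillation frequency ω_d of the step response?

Comparing s^2 + 19s + 144 to s^2 + 2ζωₙs + ωₙ²: ωₙ = 12 rad/s and ζ = 19/(2·12) ≈ 0.7917.
ζωₙ = 19/2 = 9.5, so ω_d = ωₙ√(1−ζ²) = √(ωₙ² − (ζωₙ)²) = √(144 − 9.5²) = √53.75 ≈ 7.331 rad/s.

ω_d ≈ 7.331 rad/s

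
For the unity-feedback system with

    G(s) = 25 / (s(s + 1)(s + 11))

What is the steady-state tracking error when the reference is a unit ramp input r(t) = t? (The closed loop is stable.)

G(s) has one pole at the origin.
This is a Type 1 system. Kv = lim_{s→0} s·G(s) = 25/11.
e_ss = 1/Kv = 1/(25/11) = 11/25 ≈ 0.4400.

e_ss = 0.4400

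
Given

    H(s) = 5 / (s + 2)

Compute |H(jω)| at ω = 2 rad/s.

|H(j2)| ≈ 1.768

Substitute s = j2: numerator = 5, denominator = 2 + j2.
|H(j2)| = |5| / |2 + j2| = 5 / 2.8284 ≈ 1.768.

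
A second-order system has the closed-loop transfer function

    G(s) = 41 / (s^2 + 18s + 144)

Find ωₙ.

ωₙ = 12 rad/s

Compare the denominator to the standard form s^2 + 2ζωₙs + ωₙ².
ωₙ² = 144, so ωₙ = 12 rad/s.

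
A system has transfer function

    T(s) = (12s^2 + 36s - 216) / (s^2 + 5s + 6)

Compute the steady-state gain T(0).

Set s = 0: T(0) = (-216) / (6) = -36.

T(0) = -36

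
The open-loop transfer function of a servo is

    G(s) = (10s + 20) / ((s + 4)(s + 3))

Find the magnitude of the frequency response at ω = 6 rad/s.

|G(j6)| ≈ 1.307

Substitute s = j6: numerator = 20 + j60, denominator = -24 + j42.
|G(j6)| = |20 + j60| / |-24 + j42| = 63.246 / 48.374 ≈ 1.307.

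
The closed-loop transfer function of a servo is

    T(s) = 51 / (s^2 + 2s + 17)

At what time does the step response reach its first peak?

t_p ≈ 0.7854 s

Comparing s^2 + 2s + 17 to s^2 + 2ζωₙs + ωₙ²: ωₙ = √17 ≈ 4.123 rad/s and ζ = 2/(2·√17) ≈ 0.2425.
ζωₙ = 2/2 = 1, so ω_d = ωₙ√(1−ζ²) = √(ωₙ² − (ζωₙ)²) = √(17 − 1²) = √16 = 4 rad/s.
t_p = π/ω_d = π/4 ≈ 0.7854 s.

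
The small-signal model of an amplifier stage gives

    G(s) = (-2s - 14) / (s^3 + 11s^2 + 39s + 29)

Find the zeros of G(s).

s = -7

Set the numerator to zero: -2s - 14 = 0, i.e. -2·(s + 7) = 0.
So s = -7.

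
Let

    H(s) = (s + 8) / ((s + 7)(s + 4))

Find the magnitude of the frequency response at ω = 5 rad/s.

Substitute s = j5: numerator = 8 + j5, denominator = 3 + j55.
|H(j5)| = |8 + j5| / |3 + j55| = 9.4340 / 55.082 ≈ 0.1713.

|H(j5)| ≈ 0.1713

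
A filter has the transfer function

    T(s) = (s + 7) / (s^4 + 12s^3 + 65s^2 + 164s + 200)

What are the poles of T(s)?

The poles are the roots of the denominator s^4 + 12s^3 + 65s^2 + 164s + 200 = 0.
No real roots exist; factor into two real quadratics: (s^2 + 8s + 25)(s^2 + 4s + 8) = 0.
Each quadratic gives a conjugate pair via the quadratic formula.

s = -4 + 3j, -4 - 3j, -2 + 2j, -2 - 2j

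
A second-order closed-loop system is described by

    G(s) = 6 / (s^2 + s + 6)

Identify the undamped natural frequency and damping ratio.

Compare the denominator to the standard form s^2 + 2ζωₙs + ωₙ².
ωₙ² = 6, so ωₙ = √6 ≈ 2.449 rad/s.
2ζωₙ = 1, so ζ = 1/(2·√6) ≈ 0.2041.
With ζ = 0.2041 the response is underdamped.

ωₙ ≈ 2.449 rad/s, ζ ≈ 0.2041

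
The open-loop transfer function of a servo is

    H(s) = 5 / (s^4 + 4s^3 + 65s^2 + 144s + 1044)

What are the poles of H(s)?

s = 6j, -6j, -2 + 5j, -2 - 5j

The poles are the roots of the denominator s^4 + 4s^3 + 65s^2 + 144s + 1044 = 0.
No real roots exist; factor into two real quadratics: (s^2 + 36)(s^2 + 4s + 29) = 0.
Each quadratic gives a conjugate pair via the quadratic formula.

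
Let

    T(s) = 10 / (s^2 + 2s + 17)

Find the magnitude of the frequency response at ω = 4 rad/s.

Substitute s = j4: numerator = 10, denominator = 1 + j8.
|T(j4)| = |10| / |1 + j8| = 10 / 8.0623 ≈ 1.240.

|T(j4)| ≈ 1.240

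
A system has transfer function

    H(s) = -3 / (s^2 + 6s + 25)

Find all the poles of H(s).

s = -3 + 4j, -3 - 4j

The poles are the roots of the denominator s^2 + 6s + 25 = 0.
Using the quadratic formula: s = (-6 ± √(-64))/2 = -3 ± 4j.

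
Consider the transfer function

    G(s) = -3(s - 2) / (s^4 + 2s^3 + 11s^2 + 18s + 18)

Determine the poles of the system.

The poles are the roots of the denominator s^4 + 2s^3 + 11s^2 + 18s + 18 = 0.
No real roots exist; factor into two real quadratics: (s^2 + 9)(s^2 + 2s + 2) = 0.
Each quadratic gives a conjugate pair via the quadratic formula.

s = ±3j, -1 ± j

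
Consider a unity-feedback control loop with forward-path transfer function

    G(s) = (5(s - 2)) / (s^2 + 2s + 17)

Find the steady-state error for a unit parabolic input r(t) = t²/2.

e_ss = ∞

G(s) has no poles at the origin.
This is a Type 0 system; Ka = lim_{s→0} s^2·G(s) = 0, so the steady-state error for a parabola input is infinite.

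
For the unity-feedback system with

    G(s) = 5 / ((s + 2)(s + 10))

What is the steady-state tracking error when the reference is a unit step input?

e_ss = 0.8000

G(s) has no poles at the origin.
This is a Type 0 system. Kp = lim_{s→0} G(s) = 5/20 = 1/4.
e_ss = 1/(1 + Kp) = 1/(1 + 1/4) = 4/5 ≈ 0.8000.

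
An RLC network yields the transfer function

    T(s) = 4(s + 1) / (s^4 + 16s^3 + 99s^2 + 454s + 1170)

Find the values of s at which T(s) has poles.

The poles are the roots of the denominator s^4 + 16s^3 + 99s^2 + 454s + 1170 = 0.
Trying s = -5: the polynomial evaluates to 0, so (s + 5) is a factor.
Dividing out leaves s^3 + 11s^2 + 44s + 234 = 0.
This factors further as (s^2 + 2s + 26)(s + 9) = 0.

s = -1 + 5j, -1 - 5j, -5, -9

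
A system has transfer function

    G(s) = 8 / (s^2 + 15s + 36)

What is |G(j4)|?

|G(j4)| ≈ 0.1265

Substitute s = j4: numerator = 8, denominator = 20 + j60.
|G(j4)| = |8| / |20 + j60| = 8 / 63.246 ≈ 0.1265.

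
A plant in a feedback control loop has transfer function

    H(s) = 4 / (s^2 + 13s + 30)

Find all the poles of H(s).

The poles are the roots of the denominator s^2 + 13s + 30 = 0.
Factoring: (s + 10)(s + 3) = 0, so s = -10 and s = -3.

s = -10, -3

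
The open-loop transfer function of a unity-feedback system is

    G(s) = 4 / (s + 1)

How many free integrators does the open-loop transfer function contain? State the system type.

The denominator has no factor of s at the origin — no free integrator — so this is a Type 0 system.

Type 0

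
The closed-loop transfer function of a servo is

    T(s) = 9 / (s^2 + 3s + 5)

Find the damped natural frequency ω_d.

Comparing s^2 + 3s + 5 to s^2 + 2ζωₙs + ωₙ²: ωₙ = √5 ≈ 2.236 rad/s and ζ = 3/(2·√5) ≈ 0.6708.
ζωₙ = 3/2 = 1.5, so ω_d = ωₙ√(1−ζ²) = √(ωₙ² − (ζωₙ)²) = √(5 − 1.5²) = √2.75 ≈ 1.658 rad/s.

ω_d ≈ 1.658 rad/s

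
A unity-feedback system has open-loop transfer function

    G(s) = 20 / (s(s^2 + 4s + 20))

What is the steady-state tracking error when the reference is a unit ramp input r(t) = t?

G(s) has one pole at the origin.
This is a Type 1 system. Kv = lim_{s→0} s·G(s) = 20/20 = 1.
e_ss = 1/Kv = 1/(1) = 1.

e_ss = 1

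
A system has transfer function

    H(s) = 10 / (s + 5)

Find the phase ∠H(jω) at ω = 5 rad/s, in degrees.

∠H(j5) ≈ -45°

At s = j5: numerator = 10, denominator = 5 + j5.
∠H = ∠num − ∠den = 0° − (45°) = -45°.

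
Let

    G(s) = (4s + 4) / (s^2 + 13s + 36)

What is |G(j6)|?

|G(j6)| ≈ 0.3119

Substitute s = j6: numerator = 4 + j24, denominator = j78.
|G(j6)| = |4 + j24| / |j78| = 24.331 / 78 ≈ 0.3119.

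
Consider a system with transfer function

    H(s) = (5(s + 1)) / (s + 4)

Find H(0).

Set s = 0: H(0) = (5) / (4) = 5/4.

H(0) = 5/4 ≈ 1.250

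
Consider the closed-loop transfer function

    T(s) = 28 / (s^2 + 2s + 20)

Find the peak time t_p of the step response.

t_p ≈ 0.7207 s

Comparing s^2 + 2s + 20 to s^2 + 2ζωₙs + ωₙ²: ωₙ = √20 ≈ 4.472 rad/s and ζ = 2/(2·√20) ≈ 0.2236.
ζωₙ = 2/2 = 1, so ω_d = ωₙ√(1−ζ²) = √(ωₙ² − (ζωₙ)²) = √(20 − 1²) = √19 ≈ 4.359 rad/s.
t_p = π/ω_d = π/4.359 ≈ 0.7207 s.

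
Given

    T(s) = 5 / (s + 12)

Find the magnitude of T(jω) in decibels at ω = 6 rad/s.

Substitute s = j6: numerator = 5, denominator = 12 + j6.
|T(j6)| = |5| / |12 + j6| = 5 / 13.416 ≈ 0.3727.
In decibels: 20·log₁₀(0.3727) ≈ -8.57 dB.

|T(j6)|_dB ≈ -8.57 dB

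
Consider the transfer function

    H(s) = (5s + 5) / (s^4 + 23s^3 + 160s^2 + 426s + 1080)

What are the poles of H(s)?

The poles are the roots of the denominator s^4 + 23s^3 + 160s^2 + 426s + 1080 = 0.
Trying s = -9: the polynomial evaluates to 0, so (s + 9) is a factor.
Dividing out leaves s^3 + 14s^2 + 34s + 120 = 0.
This factors further as (s + 12)(s^2 + 2s + 10) = 0.

s = -9, -12, -1 ± 3j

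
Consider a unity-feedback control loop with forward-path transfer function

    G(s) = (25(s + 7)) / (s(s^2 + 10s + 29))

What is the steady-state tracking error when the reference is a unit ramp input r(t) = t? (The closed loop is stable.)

G(s) has one pole at the origin.
This is a Type 1 system. Kv = lim_{s→0} s·G(s) = 175/29.
e_ss = 1/Kv = 1/(175/29) = 29/175 ≈ 0.1657.

e_ss = 0.1657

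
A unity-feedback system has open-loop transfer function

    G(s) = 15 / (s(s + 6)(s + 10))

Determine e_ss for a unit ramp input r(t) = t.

G(s) has one pole at the origin.
This is a Type 1 system. Kv = lim_{s→0} s·G(s) = 15/60 = 1/4.
e_ss = 1/Kv = 1/(1/4) = 4.

e_ss = 4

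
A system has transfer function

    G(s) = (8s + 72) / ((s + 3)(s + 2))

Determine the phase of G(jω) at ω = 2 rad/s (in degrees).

At s = j2: numerator = 72 + j16, denominator = 2 + j10.
∠G = ∠num − ∠den = 12.529° − (78.690°) = -66.16°.

∠G(j2) ≈ -66.16°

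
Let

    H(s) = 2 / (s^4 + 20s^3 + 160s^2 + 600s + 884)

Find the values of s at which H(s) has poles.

The poles are the roots of the denominator s^4 + 20s^3 + 160s^2 + 600s + 884 = 0.
No real roots exist; factor into two real quadratics: (s^2 + 10s + 34)(s^2 + 10s + 26) = 0.
Each quadratic gives a conjugate pair via the quadratic formula.

s = -5 + 3j, -5 - 3j, -5 + j, -5 - j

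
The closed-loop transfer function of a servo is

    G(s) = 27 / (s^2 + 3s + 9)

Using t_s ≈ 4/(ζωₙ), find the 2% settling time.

t_s ≈ 2.667 s

Comparing s^2 + 3s + 9 to s^2 + 2ζωₙs + ωₙ²: ωₙ = 3 rad/s and ζ = 3/(2·3) = 0.5.
ζωₙ = 3/2 = 1.5, so t_s ≈ 4/(ζωₙ) = 4/1.5 ≈ 2.667 s.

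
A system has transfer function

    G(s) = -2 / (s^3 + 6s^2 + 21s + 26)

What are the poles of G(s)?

s = -2 + 3j, -2 - 3j, -2

The poles are the roots of the denominator s^3 + 6s^2 + 21s + 26 = 0.
Trying s = -2: the polynomial evaluates to 0, so (s + 2) is a factor.
Dividing out leaves s^2 + 4s + 13 = 0.
The quadratic formula then gives s = -2 ± 3j.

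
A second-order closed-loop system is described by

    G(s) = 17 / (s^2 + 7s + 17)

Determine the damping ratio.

ζ ≈ 0.8489

Compare the denominator to the standard form s^2 + 2ζωₙs + ωₙ².
ωₙ² = 17, so ωₙ = √17 ≈ 4.123 rad/s.
2ζωₙ = 7, so ζ = 7/(2·√17) ≈ 0.8489.
With ζ = 0.8489 the response is underdamped.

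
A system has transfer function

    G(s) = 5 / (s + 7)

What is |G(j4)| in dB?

Substitute s = j4: numerator = 5, denominator = 7 + j4.
|G(j4)| = |5| / |7 + j4| = 5 / 8.0623 ≈ 0.6202.
In decibels: 20·log₁₀(0.6202) ≈ -4.15 dB.

|G(j4)|_dB ≈ -4.15 dB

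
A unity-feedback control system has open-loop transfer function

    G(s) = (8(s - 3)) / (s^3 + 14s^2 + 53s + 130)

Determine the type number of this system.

The denominator has no factor of s at the origin — no free integrator — so this is a Type 0 system.

Type 0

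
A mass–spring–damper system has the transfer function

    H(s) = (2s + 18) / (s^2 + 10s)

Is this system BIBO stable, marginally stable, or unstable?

marginally stable

The denominator s^2 + 10s factors as s(s + 10), giving poles at s = 0, -10.
Since the simple pole(s) at s = 0 lie on the jω-axis with none in the right half-plane, the system is marginally stable.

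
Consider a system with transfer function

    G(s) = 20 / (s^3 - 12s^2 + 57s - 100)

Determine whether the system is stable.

The denominator s^3 - 12s^2 + 57s - 100 factors as (s^2 - 8s + 25)(s - 4), giving poles at s = 4 + 3j, 4 - 3j, 4.
Since the pole(s) at s = 4 + 3j, 4 - 3j, 4 lie in the right half-plane, the system is unstable.

unstable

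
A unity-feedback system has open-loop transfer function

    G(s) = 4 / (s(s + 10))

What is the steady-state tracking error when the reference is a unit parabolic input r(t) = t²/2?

G(s) has one pole at the origin.
This is a Type 1 system; Ka = lim_{s→0} s^2·G(s) = 0, so the steady-state error for a parabola input is infinite.

e_ss = ∞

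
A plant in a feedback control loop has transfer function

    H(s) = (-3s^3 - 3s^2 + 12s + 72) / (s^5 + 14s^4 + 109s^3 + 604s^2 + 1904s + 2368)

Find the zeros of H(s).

s = 3, -2 + 2j, -2 - 2j

Set the numerator to zero: -3s^3 - 3s^2 + 12s + 72 = 0, i.e. -3·(s^3 + s^2 - 4s - 24) = 0.
Factoring: (s - 3)(s^2 + 4s + 8) = 0.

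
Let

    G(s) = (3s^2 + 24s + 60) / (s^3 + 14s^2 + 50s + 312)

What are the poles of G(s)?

s = -1 ± 5j, -12

The poles are the roots of the denominator s^3 + 14s^2 + 50s + 312 = 0.
Trying s = -12: the polynomial evaluates to 0, so (s + 12) is a factor.
Dividing out leaves s^2 + 2s + 26 = 0.
The quadratic formula then gives s = -1 ± 5j.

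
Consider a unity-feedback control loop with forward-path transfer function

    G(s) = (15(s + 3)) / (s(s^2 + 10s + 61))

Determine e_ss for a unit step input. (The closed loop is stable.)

e_ss = 0

G(s) has one pole at the origin.
This is a Type 1 system; for a step input the steady-state error is zero.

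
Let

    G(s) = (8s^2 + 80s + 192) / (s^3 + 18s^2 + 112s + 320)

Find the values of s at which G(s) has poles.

s = -4 + 4j, -4 - 4j, -10

The poles are the roots of the denominator s^3 + 18s^2 + 112s + 320 = 0.
Trying s = -10: the polynomial evaluates to 0, so (s + 10) is a factor.
Dividing out leaves s^2 + 8s + 32 = 0.
The quadratic formula then gives s = -4 ± 4j.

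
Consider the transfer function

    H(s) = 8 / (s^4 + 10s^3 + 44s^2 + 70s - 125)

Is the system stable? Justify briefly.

unstable

The denominator s^4 + 10s^3 + 44s^2 + 70s - 125 factors as (s - 1)(s^2 + 6s + 25)(s + 5), giving poles at s = 1, -3 + 4j, -3 - 4j, -5.
Since the pole(s) at s = 1 lie in the right half-plane, the system is unstable.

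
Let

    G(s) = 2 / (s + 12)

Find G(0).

Set s = 0: G(0) = (2) / (12) = 1/6.

G(0) = 1/6 ≈ 0.1667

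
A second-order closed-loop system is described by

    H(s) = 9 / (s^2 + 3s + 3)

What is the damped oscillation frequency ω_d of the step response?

Comparing s^2 + 3s + 3 to s^2 + 2ζωₙs + ωₙ²: ωₙ = √3 ≈ 1.732 rad/s and ζ = 3/(2·√3) ≈ 0.8660.
ζωₙ = 3/2 = 1.5, so ω_d = ωₙ√(1−ζ²) = √(ωₙ² − (ζωₙ)²) = √(3 − 1.5²) = √0.75 ≈ 0.8660 rad/s.

ω_d ≈ 0.8660 rad/s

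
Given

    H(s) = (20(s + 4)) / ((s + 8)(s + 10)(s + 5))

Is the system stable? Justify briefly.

stable

The poles can be read from the denominator factors: s = -8, -10, -5.
Since all poles lie strictly in the left half-plane, the system is stable.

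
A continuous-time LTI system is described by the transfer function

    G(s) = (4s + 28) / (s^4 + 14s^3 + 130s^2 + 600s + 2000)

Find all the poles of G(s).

s = -5 + 5j, -5 - 5j, -2 + 6j, -2 - 6j

The poles are the roots of the denominator s^4 + 14s^3 + 130s^2 + 600s + 2000 = 0.
No real roots exist; factor into two real quadratics: (s^2 + 10s + 50)(s^2 + 4s + 40) = 0.
Each quadratic gives a conjugate pair via the quadratic formula.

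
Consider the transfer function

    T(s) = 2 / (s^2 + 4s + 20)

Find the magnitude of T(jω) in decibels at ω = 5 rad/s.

Substitute s = j5: numerator = 2, denominator = -5 + j20.
|T(j5)| = |2| / |-5 + j20| = 2 / 20.616 ≈ 0.09701.
In decibels: 20·log₁₀(0.09701) ≈ -20.3 dB.

|T(j5)|_dB ≈ -20.3 dB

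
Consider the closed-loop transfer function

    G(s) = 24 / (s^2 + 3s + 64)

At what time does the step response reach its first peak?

Comparing s^2 + 3s + 64 to s^2 + 2ζωₙs + ωₙ²: ωₙ = 8 rad/s and ζ = 3/(2·8) = 0.1875.
ζωₙ = 3/2 = 1.5, so ω_d = ωₙ√(1−ζ²) = √(ωₙ² − (ζωₙ)²) = √(64 − 1.5²) = √61.75 ≈ 7.858 rad/s.
t_p = π/ω_d = π/7.858 ≈ 0.3998 s.

t_p ≈ 0.3998 s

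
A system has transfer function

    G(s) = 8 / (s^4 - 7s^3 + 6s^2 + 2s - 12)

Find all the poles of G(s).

s = 1 ± j, 6, -1

The poles are the roots of the denominator s^4 - 7s^3 + 6s^2 + 2s - 12 = 0.
Trying s = 6: the polynomial evaluates to 0, so (s - 6) is a factor.
Dividing out leaves s^3 - s^2 + 2 = 0.
This factors further as (s^2 - 2s + 2)(s + 1) = 0.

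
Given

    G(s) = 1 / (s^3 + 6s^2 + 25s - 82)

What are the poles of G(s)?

The poles are the roots of the denominator s^3 + 6s^2 + 25s - 82 = 0.
Trying s = 2: the polynomial evaluates to 0, so (s - 2) is a factor.
Dividing out leaves s^2 + 8s + 41 = 0.
The quadratic formula then gives s = -4 ± 5j.

s = -4 + 5j, -4 - 5j, 2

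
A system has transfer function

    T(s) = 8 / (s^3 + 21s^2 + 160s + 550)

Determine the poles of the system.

s = -5 ± 5j, -11

The poles are the roots of the denominator s^3 + 21s^2 + 160s + 550 = 0.
Trying s = -11: the polynomial evaluates to 0, so (s + 11) is a factor.
Dividing out leaves s^2 + 10s + 50 = 0.
The quadratic formula then gives s = -5 ± 5j.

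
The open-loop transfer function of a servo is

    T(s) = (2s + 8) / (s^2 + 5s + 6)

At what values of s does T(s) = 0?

s = -4

Set the numerator to zero: 2s + 8 = 0, i.e. 2·(s + 4) = 0.
So s = -4.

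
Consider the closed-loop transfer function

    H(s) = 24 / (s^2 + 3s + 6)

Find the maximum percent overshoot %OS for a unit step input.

%OS ≈ 8.77%

Comparing s^2 + 3s + 6 to s^2 + 2ζωₙs + ωₙ²: ωₙ = √6 ≈ 2.449 rad/s and ζ = 3/(2·√6) ≈ 0.6124.
%OS = 100·exp(−πζ/√(1−ζ²)) = 100·exp(−π·0.6124/√(1−0.6124²)) ≈ 8.77%.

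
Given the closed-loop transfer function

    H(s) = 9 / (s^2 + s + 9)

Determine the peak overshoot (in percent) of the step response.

%OS ≈ 58.8%

Comparing s^2 + s + 9 to s^2 + 2ζωₙs + ωₙ²: ωₙ = 3 rad/s and ζ = 1/(2·3) ≈ 0.1667.
%OS = 100·exp(−πζ/√(1−ζ²)) = 100·exp(−π·0.1667/√(1−0.1667²)) ≈ 58.8%.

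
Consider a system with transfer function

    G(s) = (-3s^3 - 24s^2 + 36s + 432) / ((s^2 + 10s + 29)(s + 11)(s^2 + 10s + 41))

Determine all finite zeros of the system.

s = -6, 4, -6

Set the numerator to zero: -3s^3 - 24s^2 + 36s + 432 = 0, i.e. -3·(s^3 + 8s^2 - 12s - 144) = 0.
Factoring: (s + 6)^2(s - 4) = 0.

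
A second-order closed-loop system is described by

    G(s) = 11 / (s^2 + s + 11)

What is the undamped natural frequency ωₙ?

ωₙ ≈ 3.317 rad/s

Compare the denominator to the standard form s^2 + 2ζωₙs + ωₙ².
ωₙ² = 11, so ωₙ = √11 ≈ 3.317 rad/s.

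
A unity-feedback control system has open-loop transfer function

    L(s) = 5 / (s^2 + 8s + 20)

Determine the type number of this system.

Type 0

The denominator has no factor of s at the origin — no free integrator — so this is a Type 0 system.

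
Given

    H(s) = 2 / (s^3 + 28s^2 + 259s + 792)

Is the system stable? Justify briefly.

stable

The denominator s^3 + 28s^2 + 259s + 792 factors as (s + 11)(s + 9)(s + 8), giving poles at s = -11, -9, -8.
Since all poles lie strictly in the left half-plane, the system is stable.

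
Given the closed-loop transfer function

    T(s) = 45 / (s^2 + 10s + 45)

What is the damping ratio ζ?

Compare the denominator to the standard form s^2 + 2ζωₙs + ωₙ².
ωₙ² = 45, so ωₙ = √45 ≈ 6.708 rad/s.
2ζωₙ = 10, so ζ = 10/(2·√45) ≈ 0.7454.

ζ ≈ 0.7454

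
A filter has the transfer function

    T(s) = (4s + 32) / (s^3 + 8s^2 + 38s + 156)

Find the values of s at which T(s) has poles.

The poles are the roots of the denominator s^3 + 8s^2 + 38s + 156 = 0.
Trying s = -6: the polynomial evaluates to 0, so (s + 6) is a factor.
Dividing out leaves s^2 + 2s + 26 = 0.
The quadratic formula then gives s = -1 ± 5j.

s = -1 + 5j, -1 - 5j, -6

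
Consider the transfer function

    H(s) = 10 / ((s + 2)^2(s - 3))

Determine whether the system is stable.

unstable

The poles can be read from the denominator factors: s = -2, 3, -2.
Since the pole(s) at s = 3 lie in the right half-plane, the system is unstable.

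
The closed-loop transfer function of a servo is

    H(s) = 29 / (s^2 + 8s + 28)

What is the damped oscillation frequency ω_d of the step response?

ω_d ≈ 3.464 rad/s

Comparing s^2 + 8s + 28 to s^2 + 2ζωₙs + ωₙ²: ωₙ = √28 ≈ 5.292 rad/s and ζ = 8/(2·√28) ≈ 0.7559.
ζωₙ = 8/2 = 4, so ω_d = ωₙ√(1−ζ²) = √(ωₙ² − (ζωₙ)²) = √(28 − 4²) = √12 ≈ 3.464 rad/s.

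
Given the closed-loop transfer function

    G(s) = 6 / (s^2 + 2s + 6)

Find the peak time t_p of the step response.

Comparing s^2 + 2s + 6 to s^2 + 2ζωₙs + ωₙ²: ωₙ = √6 ≈ 2.449 rad/s and ζ = 2/(2·√6) ≈ 0.4082.
ζωₙ = 2/2 = 1, so ω_d = ωₙ√(1−ζ²) = √(ωₙ² − (ζωₙ)²) = √(6 − 1²) = √5 ≈ 2.236 rad/s.
t_p = π/ω_d = π/2.236 ≈ 1.405 s.

t_p ≈ 1.405 s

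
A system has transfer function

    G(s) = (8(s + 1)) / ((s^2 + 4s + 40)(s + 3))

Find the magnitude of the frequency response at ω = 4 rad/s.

Substitute s = j4: numerator = 8 + j32, denominator = 8 + j144.
|G(j4)| = |8 + j32| / |8 + j144| = 32.985 / 144.22 ≈ 0.2287.

|G(j4)| ≈ 0.2287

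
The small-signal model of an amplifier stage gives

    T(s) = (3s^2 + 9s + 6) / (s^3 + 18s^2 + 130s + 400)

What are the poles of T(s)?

s = -5 + 5j, -5 - 5j, -8

The poles are the roots of the denominator s^3 + 18s^2 + 130s + 400 = 0.
Trying s = -8: the polynomial evaluates to 0, so (s + 8) is a factor.
Dividing out leaves s^2 + 10s + 50 = 0.
The quadratic formula then gives s = -5 ± 5j.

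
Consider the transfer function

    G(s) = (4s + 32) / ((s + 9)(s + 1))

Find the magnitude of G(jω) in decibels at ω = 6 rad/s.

Substitute s = j6: numerator = 32 + j24, denominator = -27 + j60.
|G(j6)| = |32 + j24| / |-27 + j60| = 40 / 65.795 ≈ 0.6079.
In decibels: 20·log₁₀(0.6079) ≈ -4.32 dB.

|G(j6)|_dB ≈ -4.32 dB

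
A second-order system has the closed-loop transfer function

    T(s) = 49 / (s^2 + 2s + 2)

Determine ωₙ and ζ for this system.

ωₙ ≈ 1.414 rad/s, ζ ≈ 0.7071

Compare the denominator to the standard form s^2 + 2ζωₙs + ωₙ².
ωₙ² = 2, so ωₙ = √2 ≈ 1.414 rad/s.
2ζωₙ = 2, so ζ = 2/(2·√2) ≈ 0.7071.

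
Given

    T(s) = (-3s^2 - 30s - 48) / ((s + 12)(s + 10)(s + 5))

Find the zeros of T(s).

Set the numerator to zero: -3s^2 - 30s - 48 = 0, i.e. -3·(s^2 + 10s + 16) = 0.
Factoring: (s + 2)(s + 8) = 0.

s = -2, -8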